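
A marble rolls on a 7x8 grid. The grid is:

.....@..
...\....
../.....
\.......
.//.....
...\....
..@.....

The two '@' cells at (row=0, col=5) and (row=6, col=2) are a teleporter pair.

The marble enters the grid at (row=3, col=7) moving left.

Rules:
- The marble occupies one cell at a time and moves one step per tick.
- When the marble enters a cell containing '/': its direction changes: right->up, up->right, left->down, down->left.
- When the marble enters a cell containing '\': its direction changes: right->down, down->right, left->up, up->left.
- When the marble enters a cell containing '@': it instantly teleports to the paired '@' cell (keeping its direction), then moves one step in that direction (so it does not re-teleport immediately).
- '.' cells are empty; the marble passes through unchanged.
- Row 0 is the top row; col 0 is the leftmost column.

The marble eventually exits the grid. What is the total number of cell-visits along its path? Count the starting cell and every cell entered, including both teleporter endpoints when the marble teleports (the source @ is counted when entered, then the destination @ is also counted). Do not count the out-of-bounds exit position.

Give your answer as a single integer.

Answer: 11

Derivation:
Step 1: enter (3,7), '.' pass, move left to (3,6)
Step 2: enter (3,6), '.' pass, move left to (3,5)
Step 3: enter (3,5), '.' pass, move left to (3,4)
Step 4: enter (3,4), '.' pass, move left to (3,3)
Step 5: enter (3,3), '.' pass, move left to (3,2)
Step 6: enter (3,2), '.' pass, move left to (3,1)
Step 7: enter (3,1), '.' pass, move left to (3,0)
Step 8: enter (3,0), '\' deflects left->up, move up to (2,0)
Step 9: enter (2,0), '.' pass, move up to (1,0)
Step 10: enter (1,0), '.' pass, move up to (0,0)
Step 11: enter (0,0), '.' pass, move up to (-1,0)
Step 12: at (-1,0) — EXIT via top edge, pos 0
Path length (cell visits): 11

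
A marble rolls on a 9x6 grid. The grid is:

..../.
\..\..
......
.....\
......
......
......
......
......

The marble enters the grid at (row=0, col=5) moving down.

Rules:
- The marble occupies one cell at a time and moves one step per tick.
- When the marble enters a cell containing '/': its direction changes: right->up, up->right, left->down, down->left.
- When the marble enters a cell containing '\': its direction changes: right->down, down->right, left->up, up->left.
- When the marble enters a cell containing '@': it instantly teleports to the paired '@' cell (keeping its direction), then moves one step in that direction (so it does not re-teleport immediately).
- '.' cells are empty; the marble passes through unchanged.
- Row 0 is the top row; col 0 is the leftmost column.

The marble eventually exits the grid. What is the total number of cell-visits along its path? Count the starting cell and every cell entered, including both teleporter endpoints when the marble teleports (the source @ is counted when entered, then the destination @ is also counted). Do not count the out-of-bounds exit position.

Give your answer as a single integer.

Answer: 4

Derivation:
Step 1: enter (0,5), '.' pass, move down to (1,5)
Step 2: enter (1,5), '.' pass, move down to (2,5)
Step 3: enter (2,5), '.' pass, move down to (3,5)
Step 4: enter (3,5), '\' deflects down->right, move right to (3,6)
Step 5: at (3,6) — EXIT via right edge, pos 3
Path length (cell visits): 4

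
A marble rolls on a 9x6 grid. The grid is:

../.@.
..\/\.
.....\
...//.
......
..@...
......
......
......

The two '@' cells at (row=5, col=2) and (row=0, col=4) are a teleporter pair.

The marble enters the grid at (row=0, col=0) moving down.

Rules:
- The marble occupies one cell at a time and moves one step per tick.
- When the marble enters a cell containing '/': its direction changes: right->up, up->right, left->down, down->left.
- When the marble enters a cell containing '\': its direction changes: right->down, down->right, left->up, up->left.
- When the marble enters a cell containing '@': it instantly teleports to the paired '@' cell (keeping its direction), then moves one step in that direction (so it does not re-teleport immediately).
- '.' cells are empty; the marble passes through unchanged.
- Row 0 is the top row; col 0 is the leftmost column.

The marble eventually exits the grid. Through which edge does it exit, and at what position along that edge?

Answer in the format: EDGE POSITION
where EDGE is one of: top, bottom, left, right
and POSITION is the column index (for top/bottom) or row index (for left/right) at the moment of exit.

Step 1: enter (0,0), '.' pass, move down to (1,0)
Step 2: enter (1,0), '.' pass, move down to (2,0)
Step 3: enter (2,0), '.' pass, move down to (3,0)
Step 4: enter (3,0), '.' pass, move down to (4,0)
Step 5: enter (4,0), '.' pass, move down to (5,0)
Step 6: enter (5,0), '.' pass, move down to (6,0)
Step 7: enter (6,0), '.' pass, move down to (7,0)
Step 8: enter (7,0), '.' pass, move down to (8,0)
Step 9: enter (8,0), '.' pass, move down to (9,0)
Step 10: at (9,0) — EXIT via bottom edge, pos 0

Answer: bottom 0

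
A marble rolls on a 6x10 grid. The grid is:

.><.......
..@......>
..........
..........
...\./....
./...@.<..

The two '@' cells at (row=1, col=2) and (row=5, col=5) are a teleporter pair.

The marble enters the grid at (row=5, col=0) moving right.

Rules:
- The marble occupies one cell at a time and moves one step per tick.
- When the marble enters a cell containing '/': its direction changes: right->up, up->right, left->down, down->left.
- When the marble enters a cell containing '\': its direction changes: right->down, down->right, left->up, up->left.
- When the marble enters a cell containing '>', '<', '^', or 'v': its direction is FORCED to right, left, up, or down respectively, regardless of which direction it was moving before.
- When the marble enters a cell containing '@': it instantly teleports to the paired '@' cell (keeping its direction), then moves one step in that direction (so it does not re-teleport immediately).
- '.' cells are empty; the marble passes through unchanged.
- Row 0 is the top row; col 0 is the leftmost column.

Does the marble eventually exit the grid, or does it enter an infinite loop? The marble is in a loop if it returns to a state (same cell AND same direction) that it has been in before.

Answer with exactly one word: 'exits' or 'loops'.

Step 1: enter (5,0), '.' pass, move right to (5,1)
Step 2: enter (5,1), '/' deflects right->up, move up to (4,1)
Step 3: enter (4,1), '.' pass, move up to (3,1)
Step 4: enter (3,1), '.' pass, move up to (2,1)
Step 5: enter (2,1), '.' pass, move up to (1,1)
Step 6: enter (1,1), '.' pass, move up to (0,1)
Step 7: enter (0,1), '>' forces up->right, move right to (0,2)
Step 8: enter (0,2), '<' forces right->left, move left to (0,1)
Step 9: enter (0,1), '>' forces left->right, move right to (0,2)
Step 10: at (0,2) dir=right — LOOP DETECTED (seen before)

Answer: loops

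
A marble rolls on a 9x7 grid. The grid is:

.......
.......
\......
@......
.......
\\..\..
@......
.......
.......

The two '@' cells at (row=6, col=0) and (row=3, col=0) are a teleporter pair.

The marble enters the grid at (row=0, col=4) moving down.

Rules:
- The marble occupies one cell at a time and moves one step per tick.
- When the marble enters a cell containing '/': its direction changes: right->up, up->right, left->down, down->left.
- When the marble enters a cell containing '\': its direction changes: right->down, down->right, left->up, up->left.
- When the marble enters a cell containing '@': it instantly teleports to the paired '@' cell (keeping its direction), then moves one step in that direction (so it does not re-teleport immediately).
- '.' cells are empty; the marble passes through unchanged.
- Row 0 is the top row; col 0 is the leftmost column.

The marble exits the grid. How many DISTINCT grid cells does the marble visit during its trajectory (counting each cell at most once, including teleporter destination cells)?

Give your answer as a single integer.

Answer: 8

Derivation:
Step 1: enter (0,4), '.' pass, move down to (1,4)
Step 2: enter (1,4), '.' pass, move down to (2,4)
Step 3: enter (2,4), '.' pass, move down to (3,4)
Step 4: enter (3,4), '.' pass, move down to (4,4)
Step 5: enter (4,4), '.' pass, move down to (5,4)
Step 6: enter (5,4), '\' deflects down->right, move right to (5,5)
Step 7: enter (5,5), '.' pass, move right to (5,6)
Step 8: enter (5,6), '.' pass, move right to (5,7)
Step 9: at (5,7) — EXIT via right edge, pos 5
Distinct cells visited: 8 (path length 8)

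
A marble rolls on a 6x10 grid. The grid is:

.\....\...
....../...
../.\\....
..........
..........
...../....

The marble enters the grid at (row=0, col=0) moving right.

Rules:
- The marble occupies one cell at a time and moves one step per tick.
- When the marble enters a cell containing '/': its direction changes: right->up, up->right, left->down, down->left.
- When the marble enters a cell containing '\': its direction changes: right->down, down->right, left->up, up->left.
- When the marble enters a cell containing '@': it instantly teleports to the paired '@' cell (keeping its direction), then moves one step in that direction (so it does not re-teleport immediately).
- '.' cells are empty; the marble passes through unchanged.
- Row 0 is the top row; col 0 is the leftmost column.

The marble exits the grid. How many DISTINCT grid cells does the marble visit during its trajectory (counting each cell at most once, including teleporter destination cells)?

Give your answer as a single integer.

Answer: 7

Derivation:
Step 1: enter (0,0), '.' pass, move right to (0,1)
Step 2: enter (0,1), '\' deflects right->down, move down to (1,1)
Step 3: enter (1,1), '.' pass, move down to (2,1)
Step 4: enter (2,1), '.' pass, move down to (3,1)
Step 5: enter (3,1), '.' pass, move down to (4,1)
Step 6: enter (4,1), '.' pass, move down to (5,1)
Step 7: enter (5,1), '.' pass, move down to (6,1)
Step 8: at (6,1) — EXIT via bottom edge, pos 1
Distinct cells visited: 7 (path length 7)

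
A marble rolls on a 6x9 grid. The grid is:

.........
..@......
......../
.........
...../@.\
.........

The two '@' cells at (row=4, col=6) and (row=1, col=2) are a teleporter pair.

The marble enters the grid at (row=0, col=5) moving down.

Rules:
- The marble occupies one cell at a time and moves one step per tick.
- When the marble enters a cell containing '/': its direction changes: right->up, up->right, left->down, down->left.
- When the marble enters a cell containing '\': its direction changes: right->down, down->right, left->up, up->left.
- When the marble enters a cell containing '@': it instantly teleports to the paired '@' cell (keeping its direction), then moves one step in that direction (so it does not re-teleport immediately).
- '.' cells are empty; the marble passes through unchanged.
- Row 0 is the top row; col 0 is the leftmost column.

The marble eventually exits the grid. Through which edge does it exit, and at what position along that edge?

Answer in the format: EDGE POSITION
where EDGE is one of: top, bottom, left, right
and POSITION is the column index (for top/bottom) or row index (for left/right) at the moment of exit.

Step 1: enter (0,5), '.' pass, move down to (1,5)
Step 2: enter (1,5), '.' pass, move down to (2,5)
Step 3: enter (2,5), '.' pass, move down to (3,5)
Step 4: enter (3,5), '.' pass, move down to (4,5)
Step 5: enter (4,5), '/' deflects down->left, move left to (4,4)
Step 6: enter (4,4), '.' pass, move left to (4,3)
Step 7: enter (4,3), '.' pass, move left to (4,2)
Step 8: enter (4,2), '.' pass, move left to (4,1)
Step 9: enter (4,1), '.' pass, move left to (4,0)
Step 10: enter (4,0), '.' pass, move left to (4,-1)
Step 11: at (4,-1) — EXIT via left edge, pos 4

Answer: left 4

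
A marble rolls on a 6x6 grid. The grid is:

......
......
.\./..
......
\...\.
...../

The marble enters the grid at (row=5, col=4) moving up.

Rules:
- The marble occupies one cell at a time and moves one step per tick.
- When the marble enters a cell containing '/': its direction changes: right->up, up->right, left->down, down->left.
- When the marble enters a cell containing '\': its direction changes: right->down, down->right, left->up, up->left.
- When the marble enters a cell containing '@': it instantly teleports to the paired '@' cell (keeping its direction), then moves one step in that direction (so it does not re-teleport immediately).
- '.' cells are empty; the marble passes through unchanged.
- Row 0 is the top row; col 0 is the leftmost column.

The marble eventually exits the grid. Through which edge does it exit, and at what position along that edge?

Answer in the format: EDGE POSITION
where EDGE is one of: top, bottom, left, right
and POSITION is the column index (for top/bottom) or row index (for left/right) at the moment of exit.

Answer: top 0

Derivation:
Step 1: enter (5,4), '.' pass, move up to (4,4)
Step 2: enter (4,4), '\' deflects up->left, move left to (4,3)
Step 3: enter (4,3), '.' pass, move left to (4,2)
Step 4: enter (4,2), '.' pass, move left to (4,1)
Step 5: enter (4,1), '.' pass, move left to (4,0)
Step 6: enter (4,0), '\' deflects left->up, move up to (3,0)
Step 7: enter (3,0), '.' pass, move up to (2,0)
Step 8: enter (2,0), '.' pass, move up to (1,0)
Step 9: enter (1,0), '.' pass, move up to (0,0)
Step 10: enter (0,0), '.' pass, move up to (-1,0)
Step 11: at (-1,0) — EXIT via top edge, pos 0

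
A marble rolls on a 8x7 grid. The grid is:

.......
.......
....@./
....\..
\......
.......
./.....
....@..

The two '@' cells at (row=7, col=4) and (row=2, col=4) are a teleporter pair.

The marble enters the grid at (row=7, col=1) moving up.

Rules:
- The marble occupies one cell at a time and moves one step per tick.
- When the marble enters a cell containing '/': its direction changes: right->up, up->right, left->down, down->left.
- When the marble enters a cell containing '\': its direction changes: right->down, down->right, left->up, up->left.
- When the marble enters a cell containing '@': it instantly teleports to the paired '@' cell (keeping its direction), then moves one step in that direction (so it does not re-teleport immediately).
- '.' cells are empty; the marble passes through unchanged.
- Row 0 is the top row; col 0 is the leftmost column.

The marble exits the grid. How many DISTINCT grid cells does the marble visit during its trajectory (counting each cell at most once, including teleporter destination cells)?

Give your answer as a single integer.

Step 1: enter (7,1), '.' pass, move up to (6,1)
Step 2: enter (6,1), '/' deflects up->right, move right to (6,2)
Step 3: enter (6,2), '.' pass, move right to (6,3)
Step 4: enter (6,3), '.' pass, move right to (6,4)
Step 5: enter (6,4), '.' pass, move right to (6,5)
Step 6: enter (6,5), '.' pass, move right to (6,6)
Step 7: enter (6,6), '.' pass, move right to (6,7)
Step 8: at (6,7) — EXIT via right edge, pos 6
Distinct cells visited: 7 (path length 7)

Answer: 7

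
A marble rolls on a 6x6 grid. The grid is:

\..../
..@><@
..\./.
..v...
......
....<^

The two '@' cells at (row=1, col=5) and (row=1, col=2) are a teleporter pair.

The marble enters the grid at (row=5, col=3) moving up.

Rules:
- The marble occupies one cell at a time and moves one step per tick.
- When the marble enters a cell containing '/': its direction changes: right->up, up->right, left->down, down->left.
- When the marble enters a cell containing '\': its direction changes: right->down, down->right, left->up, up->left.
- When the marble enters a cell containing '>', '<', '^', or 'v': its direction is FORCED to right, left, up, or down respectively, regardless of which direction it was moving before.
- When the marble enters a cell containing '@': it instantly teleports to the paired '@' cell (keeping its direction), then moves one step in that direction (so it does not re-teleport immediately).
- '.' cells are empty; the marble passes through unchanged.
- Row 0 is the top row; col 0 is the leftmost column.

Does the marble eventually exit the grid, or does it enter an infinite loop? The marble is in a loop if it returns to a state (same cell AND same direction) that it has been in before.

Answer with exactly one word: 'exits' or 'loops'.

Step 1: enter (5,3), '.' pass, move up to (4,3)
Step 2: enter (4,3), '.' pass, move up to (3,3)
Step 3: enter (3,3), '.' pass, move up to (2,3)
Step 4: enter (2,3), '.' pass, move up to (1,3)
Step 5: enter (1,3), '>' forces up->right, move right to (1,4)
Step 6: enter (1,4), '<' forces right->left, move left to (1,3)
Step 7: enter (1,3), '>' forces left->right, move right to (1,4)
Step 8: at (1,4) dir=right — LOOP DETECTED (seen before)

Answer: loops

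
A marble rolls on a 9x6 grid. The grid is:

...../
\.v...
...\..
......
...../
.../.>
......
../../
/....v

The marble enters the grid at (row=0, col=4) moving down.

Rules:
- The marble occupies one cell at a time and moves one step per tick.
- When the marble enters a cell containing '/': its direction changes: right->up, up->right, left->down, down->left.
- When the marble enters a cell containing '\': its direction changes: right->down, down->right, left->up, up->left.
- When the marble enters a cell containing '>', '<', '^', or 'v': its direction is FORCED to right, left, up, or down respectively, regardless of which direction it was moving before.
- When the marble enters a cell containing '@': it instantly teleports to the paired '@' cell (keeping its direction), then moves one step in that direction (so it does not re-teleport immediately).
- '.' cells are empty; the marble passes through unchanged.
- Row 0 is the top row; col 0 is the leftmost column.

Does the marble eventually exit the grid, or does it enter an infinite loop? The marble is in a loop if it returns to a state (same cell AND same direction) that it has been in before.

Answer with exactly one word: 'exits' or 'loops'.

Step 1: enter (0,4), '.' pass, move down to (1,4)
Step 2: enter (1,4), '.' pass, move down to (2,4)
Step 3: enter (2,4), '.' pass, move down to (3,4)
Step 4: enter (3,4), '.' pass, move down to (4,4)
Step 5: enter (4,4), '.' pass, move down to (5,4)
Step 6: enter (5,4), '.' pass, move down to (6,4)
Step 7: enter (6,4), '.' pass, move down to (7,4)
Step 8: enter (7,4), '.' pass, move down to (8,4)
Step 9: enter (8,4), '.' pass, move down to (9,4)
Step 10: at (9,4) — EXIT via bottom edge, pos 4

Answer: exits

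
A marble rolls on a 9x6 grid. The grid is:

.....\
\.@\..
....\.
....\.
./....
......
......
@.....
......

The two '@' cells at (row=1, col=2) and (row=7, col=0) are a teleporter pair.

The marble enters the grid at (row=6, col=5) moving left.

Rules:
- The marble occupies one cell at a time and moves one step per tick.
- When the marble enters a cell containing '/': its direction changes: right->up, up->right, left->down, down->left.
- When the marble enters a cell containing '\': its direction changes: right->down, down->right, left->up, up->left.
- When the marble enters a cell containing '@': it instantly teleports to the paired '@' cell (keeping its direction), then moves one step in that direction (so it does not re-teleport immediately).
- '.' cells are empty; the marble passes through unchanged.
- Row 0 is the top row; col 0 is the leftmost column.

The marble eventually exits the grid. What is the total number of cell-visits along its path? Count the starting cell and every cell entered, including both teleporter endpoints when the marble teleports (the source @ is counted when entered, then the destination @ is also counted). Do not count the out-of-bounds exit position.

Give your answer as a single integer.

Step 1: enter (6,5), '.' pass, move left to (6,4)
Step 2: enter (6,4), '.' pass, move left to (6,3)
Step 3: enter (6,3), '.' pass, move left to (6,2)
Step 4: enter (6,2), '.' pass, move left to (6,1)
Step 5: enter (6,1), '.' pass, move left to (6,0)
Step 6: enter (6,0), '.' pass, move left to (6,-1)
Step 7: at (6,-1) — EXIT via left edge, pos 6
Path length (cell visits): 6

Answer: 6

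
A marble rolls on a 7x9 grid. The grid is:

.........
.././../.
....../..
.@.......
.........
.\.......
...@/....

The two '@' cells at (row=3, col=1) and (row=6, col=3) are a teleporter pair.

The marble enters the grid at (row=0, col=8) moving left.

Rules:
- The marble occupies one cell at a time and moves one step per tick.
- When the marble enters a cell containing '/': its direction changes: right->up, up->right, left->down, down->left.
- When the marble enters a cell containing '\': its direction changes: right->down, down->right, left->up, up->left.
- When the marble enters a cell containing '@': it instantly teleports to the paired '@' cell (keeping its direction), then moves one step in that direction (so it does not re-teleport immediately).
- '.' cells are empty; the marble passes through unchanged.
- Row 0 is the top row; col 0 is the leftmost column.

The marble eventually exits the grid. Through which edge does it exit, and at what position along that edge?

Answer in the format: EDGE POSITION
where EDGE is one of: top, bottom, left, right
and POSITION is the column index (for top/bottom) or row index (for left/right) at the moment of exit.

Answer: left 0

Derivation:
Step 1: enter (0,8), '.' pass, move left to (0,7)
Step 2: enter (0,7), '.' pass, move left to (0,6)
Step 3: enter (0,6), '.' pass, move left to (0,5)
Step 4: enter (0,5), '.' pass, move left to (0,4)
Step 5: enter (0,4), '.' pass, move left to (0,3)
Step 6: enter (0,3), '.' pass, move left to (0,2)
Step 7: enter (0,2), '.' pass, move left to (0,1)
Step 8: enter (0,1), '.' pass, move left to (0,0)
Step 9: enter (0,0), '.' pass, move left to (0,-1)
Step 10: at (0,-1) — EXIT via left edge, pos 0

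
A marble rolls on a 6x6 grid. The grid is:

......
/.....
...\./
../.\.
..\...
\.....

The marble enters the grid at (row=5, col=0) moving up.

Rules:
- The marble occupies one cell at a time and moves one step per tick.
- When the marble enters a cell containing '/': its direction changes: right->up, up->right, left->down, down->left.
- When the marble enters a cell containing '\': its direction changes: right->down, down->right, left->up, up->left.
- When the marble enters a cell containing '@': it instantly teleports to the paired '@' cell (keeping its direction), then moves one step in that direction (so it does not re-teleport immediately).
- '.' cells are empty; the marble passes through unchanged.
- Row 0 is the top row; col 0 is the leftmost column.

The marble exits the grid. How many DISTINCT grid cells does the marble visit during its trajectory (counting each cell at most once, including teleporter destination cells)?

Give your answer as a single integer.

Answer: 1

Derivation:
Step 1: enter (5,0), '\' deflects up->left, move left to (5,-1)
Step 2: at (5,-1) — EXIT via left edge, pos 5
Distinct cells visited: 1 (path length 1)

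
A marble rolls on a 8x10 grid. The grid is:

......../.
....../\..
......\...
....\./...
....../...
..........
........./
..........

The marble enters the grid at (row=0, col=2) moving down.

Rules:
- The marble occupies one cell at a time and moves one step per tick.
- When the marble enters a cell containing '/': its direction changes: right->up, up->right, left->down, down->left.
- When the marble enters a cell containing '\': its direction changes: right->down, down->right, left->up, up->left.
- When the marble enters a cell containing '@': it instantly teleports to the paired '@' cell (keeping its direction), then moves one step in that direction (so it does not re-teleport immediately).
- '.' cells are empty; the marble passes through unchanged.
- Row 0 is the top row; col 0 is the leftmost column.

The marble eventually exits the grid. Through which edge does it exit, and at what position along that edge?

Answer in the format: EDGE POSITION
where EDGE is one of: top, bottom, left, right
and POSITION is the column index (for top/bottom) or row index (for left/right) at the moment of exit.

Step 1: enter (0,2), '.' pass, move down to (1,2)
Step 2: enter (1,2), '.' pass, move down to (2,2)
Step 3: enter (2,2), '.' pass, move down to (3,2)
Step 4: enter (3,2), '.' pass, move down to (4,2)
Step 5: enter (4,2), '.' pass, move down to (5,2)
Step 6: enter (5,2), '.' pass, move down to (6,2)
Step 7: enter (6,2), '.' pass, move down to (7,2)
Step 8: enter (7,2), '.' pass, move down to (8,2)
Step 9: at (8,2) — EXIT via bottom edge, pos 2

Answer: bottom 2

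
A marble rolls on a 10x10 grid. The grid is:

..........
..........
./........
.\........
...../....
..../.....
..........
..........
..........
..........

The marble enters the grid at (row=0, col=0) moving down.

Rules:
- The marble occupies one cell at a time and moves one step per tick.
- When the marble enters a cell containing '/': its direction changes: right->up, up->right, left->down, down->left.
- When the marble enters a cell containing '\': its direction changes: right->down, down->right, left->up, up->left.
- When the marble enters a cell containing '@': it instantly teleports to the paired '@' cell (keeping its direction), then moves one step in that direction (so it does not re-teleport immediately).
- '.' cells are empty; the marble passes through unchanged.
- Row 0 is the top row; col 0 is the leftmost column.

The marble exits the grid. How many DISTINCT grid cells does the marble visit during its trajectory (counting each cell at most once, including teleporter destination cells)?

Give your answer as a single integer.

Step 1: enter (0,0), '.' pass, move down to (1,0)
Step 2: enter (1,0), '.' pass, move down to (2,0)
Step 3: enter (2,0), '.' pass, move down to (3,0)
Step 4: enter (3,0), '.' pass, move down to (4,0)
Step 5: enter (4,0), '.' pass, move down to (5,0)
Step 6: enter (5,0), '.' pass, move down to (6,0)
Step 7: enter (6,0), '.' pass, move down to (7,0)
Step 8: enter (7,0), '.' pass, move down to (8,0)
Step 9: enter (8,0), '.' pass, move down to (9,0)
Step 10: enter (9,0), '.' pass, move down to (10,0)
Step 11: at (10,0) — EXIT via bottom edge, pos 0
Distinct cells visited: 10 (path length 10)

Answer: 10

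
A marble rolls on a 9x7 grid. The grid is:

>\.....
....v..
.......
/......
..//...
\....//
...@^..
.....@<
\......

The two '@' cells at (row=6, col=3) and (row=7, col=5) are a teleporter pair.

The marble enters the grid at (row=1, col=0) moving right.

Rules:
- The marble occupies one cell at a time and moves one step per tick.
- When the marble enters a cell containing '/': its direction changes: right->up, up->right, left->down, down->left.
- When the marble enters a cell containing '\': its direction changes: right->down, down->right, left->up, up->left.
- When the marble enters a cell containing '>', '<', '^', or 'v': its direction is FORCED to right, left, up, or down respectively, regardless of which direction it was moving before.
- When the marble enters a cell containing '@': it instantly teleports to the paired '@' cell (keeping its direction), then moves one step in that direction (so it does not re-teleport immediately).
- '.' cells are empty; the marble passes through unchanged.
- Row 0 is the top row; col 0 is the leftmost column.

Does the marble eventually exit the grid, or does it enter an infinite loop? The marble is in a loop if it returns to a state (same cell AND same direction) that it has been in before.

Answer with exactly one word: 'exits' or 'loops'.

Step 1: enter (1,0), '.' pass, move right to (1,1)
Step 2: enter (1,1), '.' pass, move right to (1,2)
Step 3: enter (1,2), '.' pass, move right to (1,3)
Step 4: enter (1,3), '.' pass, move right to (1,4)
Step 5: enter (1,4), 'v' forces right->down, move down to (2,4)
Step 6: enter (2,4), '.' pass, move down to (3,4)
Step 7: enter (3,4), '.' pass, move down to (4,4)
Step 8: enter (4,4), '.' pass, move down to (5,4)
Step 9: enter (5,4), '.' pass, move down to (6,4)
Step 10: enter (6,4), '^' forces down->up, move up to (5,4)
Step 11: enter (5,4), '.' pass, move up to (4,4)
Step 12: enter (4,4), '.' pass, move up to (3,4)
Step 13: enter (3,4), '.' pass, move up to (2,4)
Step 14: enter (2,4), '.' pass, move up to (1,4)
Step 15: enter (1,4), 'v' forces up->down, move down to (2,4)
Step 16: at (2,4) dir=down — LOOP DETECTED (seen before)

Answer: loops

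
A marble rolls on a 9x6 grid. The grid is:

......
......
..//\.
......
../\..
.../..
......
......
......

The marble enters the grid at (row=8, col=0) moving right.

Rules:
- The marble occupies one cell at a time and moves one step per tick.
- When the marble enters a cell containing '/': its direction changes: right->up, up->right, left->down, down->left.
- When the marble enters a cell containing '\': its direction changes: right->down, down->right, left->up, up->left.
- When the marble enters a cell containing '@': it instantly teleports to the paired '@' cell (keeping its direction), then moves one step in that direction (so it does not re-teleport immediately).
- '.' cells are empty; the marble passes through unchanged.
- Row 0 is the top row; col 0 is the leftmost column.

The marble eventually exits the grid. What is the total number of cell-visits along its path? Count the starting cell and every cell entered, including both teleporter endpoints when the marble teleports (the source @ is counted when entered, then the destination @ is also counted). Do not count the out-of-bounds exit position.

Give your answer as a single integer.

Step 1: enter (8,0), '.' pass, move right to (8,1)
Step 2: enter (8,1), '.' pass, move right to (8,2)
Step 3: enter (8,2), '.' pass, move right to (8,3)
Step 4: enter (8,3), '.' pass, move right to (8,4)
Step 5: enter (8,4), '.' pass, move right to (8,5)
Step 6: enter (8,5), '.' pass, move right to (8,6)
Step 7: at (8,6) — EXIT via right edge, pos 8
Path length (cell visits): 6

Answer: 6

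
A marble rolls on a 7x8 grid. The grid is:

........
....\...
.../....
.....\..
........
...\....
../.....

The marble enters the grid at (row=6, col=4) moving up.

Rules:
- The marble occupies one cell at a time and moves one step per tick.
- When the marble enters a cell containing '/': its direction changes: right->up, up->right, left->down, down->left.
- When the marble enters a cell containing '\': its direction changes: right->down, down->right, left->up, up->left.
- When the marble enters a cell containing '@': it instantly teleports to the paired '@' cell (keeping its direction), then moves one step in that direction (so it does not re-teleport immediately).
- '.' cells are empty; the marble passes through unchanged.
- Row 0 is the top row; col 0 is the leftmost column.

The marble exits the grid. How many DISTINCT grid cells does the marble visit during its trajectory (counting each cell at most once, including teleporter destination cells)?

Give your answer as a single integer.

Step 1: enter (6,4), '.' pass, move up to (5,4)
Step 2: enter (5,4), '.' pass, move up to (4,4)
Step 3: enter (4,4), '.' pass, move up to (3,4)
Step 4: enter (3,4), '.' pass, move up to (2,4)
Step 5: enter (2,4), '.' pass, move up to (1,4)
Step 6: enter (1,4), '\' deflects up->left, move left to (1,3)
Step 7: enter (1,3), '.' pass, move left to (1,2)
Step 8: enter (1,2), '.' pass, move left to (1,1)
Step 9: enter (1,1), '.' pass, move left to (1,0)
Step 10: enter (1,0), '.' pass, move left to (1,-1)
Step 11: at (1,-1) — EXIT via left edge, pos 1
Distinct cells visited: 10 (path length 10)

Answer: 10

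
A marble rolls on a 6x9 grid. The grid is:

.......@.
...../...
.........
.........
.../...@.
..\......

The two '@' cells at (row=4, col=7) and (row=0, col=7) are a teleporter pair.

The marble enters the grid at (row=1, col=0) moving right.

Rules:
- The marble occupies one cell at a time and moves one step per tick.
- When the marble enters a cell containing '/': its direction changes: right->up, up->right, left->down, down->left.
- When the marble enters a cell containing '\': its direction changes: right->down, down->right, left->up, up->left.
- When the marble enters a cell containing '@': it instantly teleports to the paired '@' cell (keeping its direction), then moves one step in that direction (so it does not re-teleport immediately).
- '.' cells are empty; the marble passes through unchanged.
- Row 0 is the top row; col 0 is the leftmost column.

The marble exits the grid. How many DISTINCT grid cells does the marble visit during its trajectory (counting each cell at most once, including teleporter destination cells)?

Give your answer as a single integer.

Step 1: enter (1,0), '.' pass, move right to (1,1)
Step 2: enter (1,1), '.' pass, move right to (1,2)
Step 3: enter (1,2), '.' pass, move right to (1,3)
Step 4: enter (1,3), '.' pass, move right to (1,4)
Step 5: enter (1,4), '.' pass, move right to (1,5)
Step 6: enter (1,5), '/' deflects right->up, move up to (0,5)
Step 7: enter (0,5), '.' pass, move up to (-1,5)
Step 8: at (-1,5) — EXIT via top edge, pos 5
Distinct cells visited: 7 (path length 7)

Answer: 7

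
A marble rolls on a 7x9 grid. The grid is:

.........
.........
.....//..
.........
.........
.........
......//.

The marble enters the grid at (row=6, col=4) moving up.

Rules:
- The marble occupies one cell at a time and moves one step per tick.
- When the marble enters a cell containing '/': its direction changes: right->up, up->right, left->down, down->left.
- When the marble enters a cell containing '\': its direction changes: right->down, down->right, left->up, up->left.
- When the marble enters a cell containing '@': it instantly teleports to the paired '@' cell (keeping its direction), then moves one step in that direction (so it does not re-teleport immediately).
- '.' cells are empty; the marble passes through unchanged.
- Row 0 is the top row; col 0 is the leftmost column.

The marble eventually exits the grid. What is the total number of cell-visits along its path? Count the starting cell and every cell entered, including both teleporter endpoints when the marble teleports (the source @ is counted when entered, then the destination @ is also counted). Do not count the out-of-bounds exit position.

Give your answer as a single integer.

Step 1: enter (6,4), '.' pass, move up to (5,4)
Step 2: enter (5,4), '.' pass, move up to (4,4)
Step 3: enter (4,4), '.' pass, move up to (3,4)
Step 4: enter (3,4), '.' pass, move up to (2,4)
Step 5: enter (2,4), '.' pass, move up to (1,4)
Step 6: enter (1,4), '.' pass, move up to (0,4)
Step 7: enter (0,4), '.' pass, move up to (-1,4)
Step 8: at (-1,4) — EXIT via top edge, pos 4
Path length (cell visits): 7

Answer: 7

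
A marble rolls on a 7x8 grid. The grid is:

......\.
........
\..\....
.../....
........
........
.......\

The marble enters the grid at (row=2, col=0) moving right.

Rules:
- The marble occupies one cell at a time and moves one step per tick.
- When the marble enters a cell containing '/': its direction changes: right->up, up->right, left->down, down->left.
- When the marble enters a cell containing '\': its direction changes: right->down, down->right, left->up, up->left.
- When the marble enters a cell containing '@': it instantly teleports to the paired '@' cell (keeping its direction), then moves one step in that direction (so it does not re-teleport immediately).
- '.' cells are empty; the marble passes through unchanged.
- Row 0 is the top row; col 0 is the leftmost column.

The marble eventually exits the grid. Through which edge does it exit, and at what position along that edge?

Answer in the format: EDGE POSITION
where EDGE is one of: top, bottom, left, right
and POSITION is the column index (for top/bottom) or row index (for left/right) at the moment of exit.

Answer: bottom 0

Derivation:
Step 1: enter (2,0), '\' deflects right->down, move down to (3,0)
Step 2: enter (3,0), '.' pass, move down to (4,0)
Step 3: enter (4,0), '.' pass, move down to (5,0)
Step 4: enter (5,0), '.' pass, move down to (6,0)
Step 5: enter (6,0), '.' pass, move down to (7,0)
Step 6: at (7,0) — EXIT via bottom edge, pos 0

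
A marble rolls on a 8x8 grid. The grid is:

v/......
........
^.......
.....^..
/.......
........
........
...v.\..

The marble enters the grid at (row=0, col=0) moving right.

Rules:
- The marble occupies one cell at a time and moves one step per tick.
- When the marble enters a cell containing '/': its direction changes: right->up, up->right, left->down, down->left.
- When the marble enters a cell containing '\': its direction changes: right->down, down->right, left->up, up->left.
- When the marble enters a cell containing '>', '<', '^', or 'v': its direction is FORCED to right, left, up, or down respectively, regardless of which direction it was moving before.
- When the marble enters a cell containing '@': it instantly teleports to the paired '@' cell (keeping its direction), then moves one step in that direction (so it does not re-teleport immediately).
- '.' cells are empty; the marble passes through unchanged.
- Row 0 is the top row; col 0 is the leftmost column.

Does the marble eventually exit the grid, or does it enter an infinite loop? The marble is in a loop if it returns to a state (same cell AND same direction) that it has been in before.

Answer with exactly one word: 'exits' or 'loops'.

Answer: loops

Derivation:
Step 1: enter (0,0), 'v' forces right->down, move down to (1,0)
Step 2: enter (1,0), '.' pass, move down to (2,0)
Step 3: enter (2,0), '^' forces down->up, move up to (1,0)
Step 4: enter (1,0), '.' pass, move up to (0,0)
Step 5: enter (0,0), 'v' forces up->down, move down to (1,0)
Step 6: at (1,0) dir=down — LOOP DETECTED (seen before)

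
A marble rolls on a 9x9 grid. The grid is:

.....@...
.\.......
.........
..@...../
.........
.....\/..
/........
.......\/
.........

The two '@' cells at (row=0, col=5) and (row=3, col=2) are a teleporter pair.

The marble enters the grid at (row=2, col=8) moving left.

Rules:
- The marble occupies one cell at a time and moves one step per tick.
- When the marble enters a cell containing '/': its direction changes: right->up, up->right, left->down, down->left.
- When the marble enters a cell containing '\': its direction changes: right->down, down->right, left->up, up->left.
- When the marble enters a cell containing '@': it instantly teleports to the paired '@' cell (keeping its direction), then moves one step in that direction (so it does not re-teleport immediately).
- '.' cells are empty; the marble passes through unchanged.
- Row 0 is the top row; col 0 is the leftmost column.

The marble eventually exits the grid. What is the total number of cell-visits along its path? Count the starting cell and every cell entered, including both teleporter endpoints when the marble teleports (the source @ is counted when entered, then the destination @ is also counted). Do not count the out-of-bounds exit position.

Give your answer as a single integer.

Answer: 9

Derivation:
Step 1: enter (2,8), '.' pass, move left to (2,7)
Step 2: enter (2,7), '.' pass, move left to (2,6)
Step 3: enter (2,6), '.' pass, move left to (2,5)
Step 4: enter (2,5), '.' pass, move left to (2,4)
Step 5: enter (2,4), '.' pass, move left to (2,3)
Step 6: enter (2,3), '.' pass, move left to (2,2)
Step 7: enter (2,2), '.' pass, move left to (2,1)
Step 8: enter (2,1), '.' pass, move left to (2,0)
Step 9: enter (2,0), '.' pass, move left to (2,-1)
Step 10: at (2,-1) — EXIT via left edge, pos 2
Path length (cell visits): 9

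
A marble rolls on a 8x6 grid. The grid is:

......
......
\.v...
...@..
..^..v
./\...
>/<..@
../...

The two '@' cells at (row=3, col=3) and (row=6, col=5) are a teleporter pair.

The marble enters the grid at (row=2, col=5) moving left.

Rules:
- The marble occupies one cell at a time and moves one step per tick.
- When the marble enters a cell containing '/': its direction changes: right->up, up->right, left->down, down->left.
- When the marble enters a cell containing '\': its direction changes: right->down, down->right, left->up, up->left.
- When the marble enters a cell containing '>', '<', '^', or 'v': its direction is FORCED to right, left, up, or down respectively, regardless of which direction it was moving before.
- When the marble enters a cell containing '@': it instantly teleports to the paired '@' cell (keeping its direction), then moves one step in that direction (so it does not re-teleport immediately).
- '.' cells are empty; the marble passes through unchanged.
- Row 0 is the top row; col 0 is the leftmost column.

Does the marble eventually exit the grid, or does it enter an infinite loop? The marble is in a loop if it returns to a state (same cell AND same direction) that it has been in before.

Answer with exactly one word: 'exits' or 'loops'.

Answer: loops

Derivation:
Step 1: enter (2,5), '.' pass, move left to (2,4)
Step 2: enter (2,4), '.' pass, move left to (2,3)
Step 3: enter (2,3), '.' pass, move left to (2,2)
Step 4: enter (2,2), 'v' forces left->down, move down to (3,2)
Step 5: enter (3,2), '.' pass, move down to (4,2)
Step 6: enter (4,2), '^' forces down->up, move up to (3,2)
Step 7: enter (3,2), '.' pass, move up to (2,2)
Step 8: enter (2,2), 'v' forces up->down, move down to (3,2)
Step 9: at (3,2) dir=down — LOOP DETECTED (seen before)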